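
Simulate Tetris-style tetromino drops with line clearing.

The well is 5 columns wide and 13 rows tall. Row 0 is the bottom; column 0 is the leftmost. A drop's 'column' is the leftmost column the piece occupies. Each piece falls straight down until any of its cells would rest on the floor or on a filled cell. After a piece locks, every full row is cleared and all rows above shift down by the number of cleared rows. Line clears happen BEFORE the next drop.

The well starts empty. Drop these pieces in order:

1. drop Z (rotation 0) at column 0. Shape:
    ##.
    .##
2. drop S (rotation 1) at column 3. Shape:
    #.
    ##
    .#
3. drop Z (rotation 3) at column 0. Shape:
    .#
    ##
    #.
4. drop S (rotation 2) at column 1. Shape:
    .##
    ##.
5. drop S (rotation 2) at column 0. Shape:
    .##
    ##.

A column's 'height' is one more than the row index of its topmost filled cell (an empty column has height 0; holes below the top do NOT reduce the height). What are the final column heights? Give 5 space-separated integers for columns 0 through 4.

Answer: 7 8 8 7 2

Derivation:
Drop 1: Z rot0 at col 0 lands with bottom-row=0; cleared 0 line(s) (total 0); column heights now [2 2 1 0 0], max=2
Drop 2: S rot1 at col 3 lands with bottom-row=0; cleared 0 line(s) (total 0); column heights now [2 2 1 3 2], max=3
Drop 3: Z rot3 at col 0 lands with bottom-row=2; cleared 0 line(s) (total 0); column heights now [4 5 1 3 2], max=5
Drop 4: S rot2 at col 1 lands with bottom-row=5; cleared 0 line(s) (total 0); column heights now [4 6 7 7 2], max=7
Drop 5: S rot2 at col 0 lands with bottom-row=6; cleared 0 line(s) (total 0); column heights now [7 8 8 7 2], max=8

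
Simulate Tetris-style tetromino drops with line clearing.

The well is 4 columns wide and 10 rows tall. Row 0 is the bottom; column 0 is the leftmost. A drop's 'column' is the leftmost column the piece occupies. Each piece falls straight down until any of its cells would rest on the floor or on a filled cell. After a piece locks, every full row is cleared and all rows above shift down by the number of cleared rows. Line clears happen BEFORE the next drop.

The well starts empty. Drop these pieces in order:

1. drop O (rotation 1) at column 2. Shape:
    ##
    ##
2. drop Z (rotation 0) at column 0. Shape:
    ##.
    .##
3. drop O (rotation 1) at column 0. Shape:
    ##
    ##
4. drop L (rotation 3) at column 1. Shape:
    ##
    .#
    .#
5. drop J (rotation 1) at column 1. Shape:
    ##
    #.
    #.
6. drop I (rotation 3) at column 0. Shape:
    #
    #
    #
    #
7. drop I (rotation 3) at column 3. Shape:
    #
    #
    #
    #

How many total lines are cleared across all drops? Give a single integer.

Drop 1: O rot1 at col 2 lands with bottom-row=0; cleared 0 line(s) (total 0); column heights now [0 0 2 2], max=2
Drop 2: Z rot0 at col 0 lands with bottom-row=2; cleared 0 line(s) (total 0); column heights now [4 4 3 2], max=4
Drop 3: O rot1 at col 0 lands with bottom-row=4; cleared 0 line(s) (total 0); column heights now [6 6 3 2], max=6
Drop 4: L rot3 at col 1 lands with bottom-row=4; cleared 0 line(s) (total 0); column heights now [6 7 7 2], max=7
Drop 5: J rot1 at col 1 lands with bottom-row=7; cleared 0 line(s) (total 0); column heights now [6 10 10 2], max=10
Drop 6: I rot3 at col 0 lands with bottom-row=6; cleared 0 line(s) (total 0); column heights now [10 10 10 2], max=10
Drop 7: I rot3 at col 3 lands with bottom-row=2; cleared 2 line(s) (total 2); column heights now [8 8 8 4], max=8

Answer: 2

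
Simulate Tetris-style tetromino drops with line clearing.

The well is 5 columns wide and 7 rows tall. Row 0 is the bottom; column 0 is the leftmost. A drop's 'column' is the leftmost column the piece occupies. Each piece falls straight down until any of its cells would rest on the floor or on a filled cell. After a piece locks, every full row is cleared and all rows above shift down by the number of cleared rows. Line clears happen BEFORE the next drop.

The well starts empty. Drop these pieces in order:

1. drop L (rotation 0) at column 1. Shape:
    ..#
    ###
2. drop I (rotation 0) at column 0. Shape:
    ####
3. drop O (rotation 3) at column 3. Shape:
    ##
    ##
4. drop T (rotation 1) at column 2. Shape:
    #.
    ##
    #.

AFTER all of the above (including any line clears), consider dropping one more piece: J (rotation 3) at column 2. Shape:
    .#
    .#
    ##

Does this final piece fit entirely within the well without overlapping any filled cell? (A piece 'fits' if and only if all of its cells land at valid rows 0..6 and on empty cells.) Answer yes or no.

Drop 1: L rot0 at col 1 lands with bottom-row=0; cleared 0 line(s) (total 0); column heights now [0 1 1 2 0], max=2
Drop 2: I rot0 at col 0 lands with bottom-row=2; cleared 0 line(s) (total 0); column heights now [3 3 3 3 0], max=3
Drop 3: O rot3 at col 3 lands with bottom-row=3; cleared 0 line(s) (total 0); column heights now [3 3 3 5 5], max=5
Drop 4: T rot1 at col 2 lands with bottom-row=4; cleared 0 line(s) (total 0); column heights now [3 3 7 6 5], max=7
Test piece J rot3 at col 2 (width 2): heights before test = [3 3 7 6 5]; fits = False

Answer: no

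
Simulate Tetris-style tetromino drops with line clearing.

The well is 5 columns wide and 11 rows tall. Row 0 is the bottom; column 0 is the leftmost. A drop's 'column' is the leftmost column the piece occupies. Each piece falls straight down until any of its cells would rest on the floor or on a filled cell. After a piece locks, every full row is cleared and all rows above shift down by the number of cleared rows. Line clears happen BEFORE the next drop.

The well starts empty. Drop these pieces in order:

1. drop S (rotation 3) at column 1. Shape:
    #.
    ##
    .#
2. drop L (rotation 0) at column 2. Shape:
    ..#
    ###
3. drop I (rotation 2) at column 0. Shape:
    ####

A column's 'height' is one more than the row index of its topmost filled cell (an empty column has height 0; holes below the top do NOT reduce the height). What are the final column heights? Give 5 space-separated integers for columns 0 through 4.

Answer: 0 3 3 3 3

Derivation:
Drop 1: S rot3 at col 1 lands with bottom-row=0; cleared 0 line(s) (total 0); column heights now [0 3 2 0 0], max=3
Drop 2: L rot0 at col 2 lands with bottom-row=2; cleared 0 line(s) (total 0); column heights now [0 3 3 3 4], max=4
Drop 3: I rot2 at col 0 lands with bottom-row=3; cleared 1 line(s) (total 1); column heights now [0 3 3 3 3], max=3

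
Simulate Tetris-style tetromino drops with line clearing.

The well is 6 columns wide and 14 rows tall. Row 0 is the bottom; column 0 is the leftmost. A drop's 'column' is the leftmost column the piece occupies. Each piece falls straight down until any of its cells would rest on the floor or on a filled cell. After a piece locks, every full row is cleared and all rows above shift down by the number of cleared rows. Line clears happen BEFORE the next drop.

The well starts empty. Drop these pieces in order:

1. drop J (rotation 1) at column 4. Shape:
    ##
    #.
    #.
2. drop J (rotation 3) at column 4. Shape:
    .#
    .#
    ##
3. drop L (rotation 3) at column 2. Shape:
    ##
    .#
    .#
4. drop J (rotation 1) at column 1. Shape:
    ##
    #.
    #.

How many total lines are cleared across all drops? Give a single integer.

Drop 1: J rot1 at col 4 lands with bottom-row=0; cleared 0 line(s) (total 0); column heights now [0 0 0 0 3 3], max=3
Drop 2: J rot3 at col 4 lands with bottom-row=3; cleared 0 line(s) (total 0); column heights now [0 0 0 0 4 6], max=6
Drop 3: L rot3 at col 2 lands with bottom-row=0; cleared 0 line(s) (total 0); column heights now [0 0 3 3 4 6], max=6
Drop 4: J rot1 at col 1 lands with bottom-row=1; cleared 0 line(s) (total 0); column heights now [0 4 4 3 4 6], max=6

Answer: 0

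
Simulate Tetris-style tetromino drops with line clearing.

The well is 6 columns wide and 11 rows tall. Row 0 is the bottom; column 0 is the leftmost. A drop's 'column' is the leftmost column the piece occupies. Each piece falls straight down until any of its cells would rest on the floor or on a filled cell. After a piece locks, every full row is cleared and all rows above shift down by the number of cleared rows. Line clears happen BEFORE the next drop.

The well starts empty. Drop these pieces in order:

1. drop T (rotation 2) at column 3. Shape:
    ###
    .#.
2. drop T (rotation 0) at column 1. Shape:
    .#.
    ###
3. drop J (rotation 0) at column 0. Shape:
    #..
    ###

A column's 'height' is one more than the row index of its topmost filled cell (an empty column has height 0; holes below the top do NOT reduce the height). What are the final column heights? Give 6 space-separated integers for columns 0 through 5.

Answer: 6 5 5 3 2 2

Derivation:
Drop 1: T rot2 at col 3 lands with bottom-row=0; cleared 0 line(s) (total 0); column heights now [0 0 0 2 2 2], max=2
Drop 2: T rot0 at col 1 lands with bottom-row=2; cleared 0 line(s) (total 0); column heights now [0 3 4 3 2 2], max=4
Drop 3: J rot0 at col 0 lands with bottom-row=4; cleared 0 line(s) (total 0); column heights now [6 5 5 3 2 2], max=6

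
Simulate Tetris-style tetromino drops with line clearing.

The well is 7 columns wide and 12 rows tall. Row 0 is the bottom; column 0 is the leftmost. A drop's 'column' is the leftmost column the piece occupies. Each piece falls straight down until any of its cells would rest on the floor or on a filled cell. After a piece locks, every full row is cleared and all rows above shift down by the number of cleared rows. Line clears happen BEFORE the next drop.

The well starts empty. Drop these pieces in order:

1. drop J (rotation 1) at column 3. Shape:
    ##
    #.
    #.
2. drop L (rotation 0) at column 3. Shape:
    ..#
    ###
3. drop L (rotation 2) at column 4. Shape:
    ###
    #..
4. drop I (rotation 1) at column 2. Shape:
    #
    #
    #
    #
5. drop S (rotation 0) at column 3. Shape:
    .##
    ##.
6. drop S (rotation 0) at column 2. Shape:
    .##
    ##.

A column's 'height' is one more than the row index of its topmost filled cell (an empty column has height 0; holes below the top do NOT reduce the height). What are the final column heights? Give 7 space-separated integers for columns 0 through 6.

Answer: 0 0 8 9 9 8 6

Derivation:
Drop 1: J rot1 at col 3 lands with bottom-row=0; cleared 0 line(s) (total 0); column heights now [0 0 0 3 3 0 0], max=3
Drop 2: L rot0 at col 3 lands with bottom-row=3; cleared 0 line(s) (total 0); column heights now [0 0 0 4 4 5 0], max=5
Drop 3: L rot2 at col 4 lands with bottom-row=4; cleared 0 line(s) (total 0); column heights now [0 0 0 4 6 6 6], max=6
Drop 4: I rot1 at col 2 lands with bottom-row=0; cleared 0 line(s) (total 0); column heights now [0 0 4 4 6 6 6], max=6
Drop 5: S rot0 at col 3 lands with bottom-row=6; cleared 0 line(s) (total 0); column heights now [0 0 4 7 8 8 6], max=8
Drop 6: S rot0 at col 2 lands with bottom-row=7; cleared 0 line(s) (total 0); column heights now [0 0 8 9 9 8 6], max=9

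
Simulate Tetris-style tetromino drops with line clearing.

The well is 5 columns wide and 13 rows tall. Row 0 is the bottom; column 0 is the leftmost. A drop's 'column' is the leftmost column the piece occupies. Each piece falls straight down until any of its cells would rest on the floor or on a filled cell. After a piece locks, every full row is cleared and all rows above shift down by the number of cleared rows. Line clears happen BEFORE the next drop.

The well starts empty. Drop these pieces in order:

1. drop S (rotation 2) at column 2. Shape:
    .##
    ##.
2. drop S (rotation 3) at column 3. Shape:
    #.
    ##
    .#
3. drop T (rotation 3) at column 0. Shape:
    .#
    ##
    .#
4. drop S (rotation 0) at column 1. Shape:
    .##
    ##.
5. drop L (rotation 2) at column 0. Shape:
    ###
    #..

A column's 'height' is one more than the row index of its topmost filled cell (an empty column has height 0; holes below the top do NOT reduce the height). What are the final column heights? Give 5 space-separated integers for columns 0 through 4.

Drop 1: S rot2 at col 2 lands with bottom-row=0; cleared 0 line(s) (total 0); column heights now [0 0 1 2 2], max=2
Drop 2: S rot3 at col 3 lands with bottom-row=2; cleared 0 line(s) (total 0); column heights now [0 0 1 5 4], max=5
Drop 3: T rot3 at col 0 lands with bottom-row=0; cleared 0 line(s) (total 0); column heights now [2 3 1 5 4], max=5
Drop 4: S rot0 at col 1 lands with bottom-row=4; cleared 0 line(s) (total 0); column heights now [2 5 6 6 4], max=6
Drop 5: L rot2 at col 0 lands with bottom-row=5; cleared 0 line(s) (total 0); column heights now [7 7 7 6 4], max=7

Answer: 7 7 7 6 4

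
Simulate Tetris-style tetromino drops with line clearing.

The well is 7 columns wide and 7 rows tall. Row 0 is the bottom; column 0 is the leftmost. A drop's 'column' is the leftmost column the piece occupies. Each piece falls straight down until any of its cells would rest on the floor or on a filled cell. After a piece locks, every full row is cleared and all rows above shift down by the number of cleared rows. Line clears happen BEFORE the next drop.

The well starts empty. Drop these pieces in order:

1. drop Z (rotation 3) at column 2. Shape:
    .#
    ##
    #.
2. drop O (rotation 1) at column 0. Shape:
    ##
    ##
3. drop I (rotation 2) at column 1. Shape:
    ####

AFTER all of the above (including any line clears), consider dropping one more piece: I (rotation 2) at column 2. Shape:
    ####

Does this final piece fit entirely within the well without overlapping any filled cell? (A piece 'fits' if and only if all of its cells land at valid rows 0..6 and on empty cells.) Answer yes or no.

Answer: yes

Derivation:
Drop 1: Z rot3 at col 2 lands with bottom-row=0; cleared 0 line(s) (total 0); column heights now [0 0 2 3 0 0 0], max=3
Drop 2: O rot1 at col 0 lands with bottom-row=0; cleared 0 line(s) (total 0); column heights now [2 2 2 3 0 0 0], max=3
Drop 3: I rot2 at col 1 lands with bottom-row=3; cleared 0 line(s) (total 0); column heights now [2 4 4 4 4 0 0], max=4
Test piece I rot2 at col 2 (width 4): heights before test = [2 4 4 4 4 0 0]; fits = True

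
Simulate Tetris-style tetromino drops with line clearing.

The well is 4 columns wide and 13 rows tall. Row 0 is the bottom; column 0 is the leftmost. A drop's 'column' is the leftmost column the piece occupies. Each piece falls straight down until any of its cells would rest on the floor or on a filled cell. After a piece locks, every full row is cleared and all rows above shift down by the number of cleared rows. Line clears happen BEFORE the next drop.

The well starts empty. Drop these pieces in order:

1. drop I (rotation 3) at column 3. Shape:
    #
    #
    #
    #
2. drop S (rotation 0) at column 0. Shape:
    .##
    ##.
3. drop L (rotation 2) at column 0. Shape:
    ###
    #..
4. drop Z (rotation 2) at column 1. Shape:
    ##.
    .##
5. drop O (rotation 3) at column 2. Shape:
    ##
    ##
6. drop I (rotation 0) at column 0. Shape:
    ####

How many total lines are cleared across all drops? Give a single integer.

Answer: 3

Derivation:
Drop 1: I rot3 at col 3 lands with bottom-row=0; cleared 0 line(s) (total 0); column heights now [0 0 0 4], max=4
Drop 2: S rot0 at col 0 lands with bottom-row=0; cleared 0 line(s) (total 0); column heights now [1 2 2 4], max=4
Drop 3: L rot2 at col 0 lands with bottom-row=1; cleared 2 line(s) (total 2); column heights now [1 1 0 2], max=2
Drop 4: Z rot2 at col 1 lands with bottom-row=2; cleared 0 line(s) (total 2); column heights now [1 4 4 3], max=4
Drop 5: O rot3 at col 2 lands with bottom-row=4; cleared 0 line(s) (total 2); column heights now [1 4 6 6], max=6
Drop 6: I rot0 at col 0 lands with bottom-row=6; cleared 1 line(s) (total 3); column heights now [1 4 6 6], max=6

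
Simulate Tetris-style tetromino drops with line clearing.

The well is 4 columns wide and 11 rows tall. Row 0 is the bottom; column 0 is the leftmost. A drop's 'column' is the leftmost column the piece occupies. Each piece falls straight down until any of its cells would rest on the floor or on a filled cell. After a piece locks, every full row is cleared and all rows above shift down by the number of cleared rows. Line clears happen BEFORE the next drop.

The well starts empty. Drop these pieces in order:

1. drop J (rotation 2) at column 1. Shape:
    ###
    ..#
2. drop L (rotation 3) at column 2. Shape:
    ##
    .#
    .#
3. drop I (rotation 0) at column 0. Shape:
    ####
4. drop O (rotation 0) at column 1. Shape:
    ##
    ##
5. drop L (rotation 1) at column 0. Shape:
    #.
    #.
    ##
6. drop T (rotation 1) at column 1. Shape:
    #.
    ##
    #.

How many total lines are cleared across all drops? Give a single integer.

Answer: 1

Derivation:
Drop 1: J rot2 at col 1 lands with bottom-row=0; cleared 0 line(s) (total 0); column heights now [0 2 2 2], max=2
Drop 2: L rot3 at col 2 lands with bottom-row=2; cleared 0 line(s) (total 0); column heights now [0 2 5 5], max=5
Drop 3: I rot0 at col 0 lands with bottom-row=5; cleared 1 line(s) (total 1); column heights now [0 2 5 5], max=5
Drop 4: O rot0 at col 1 lands with bottom-row=5; cleared 0 line(s) (total 1); column heights now [0 7 7 5], max=7
Drop 5: L rot1 at col 0 lands with bottom-row=7; cleared 0 line(s) (total 1); column heights now [10 8 7 5], max=10
Drop 6: T rot1 at col 1 lands with bottom-row=8; cleared 0 line(s) (total 1); column heights now [10 11 10 5], max=11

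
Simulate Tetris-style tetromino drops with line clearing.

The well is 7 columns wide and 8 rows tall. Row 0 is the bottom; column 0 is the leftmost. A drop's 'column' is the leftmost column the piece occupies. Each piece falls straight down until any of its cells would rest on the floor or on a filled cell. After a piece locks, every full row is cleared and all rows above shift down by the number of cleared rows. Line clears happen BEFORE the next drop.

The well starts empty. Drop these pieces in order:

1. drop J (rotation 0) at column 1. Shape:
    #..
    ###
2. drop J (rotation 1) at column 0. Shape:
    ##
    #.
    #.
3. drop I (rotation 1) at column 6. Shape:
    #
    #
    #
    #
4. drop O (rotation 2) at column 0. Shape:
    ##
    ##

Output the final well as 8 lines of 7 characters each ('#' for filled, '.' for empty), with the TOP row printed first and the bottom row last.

Drop 1: J rot0 at col 1 lands with bottom-row=0; cleared 0 line(s) (total 0); column heights now [0 2 1 1 0 0 0], max=2
Drop 2: J rot1 at col 0 lands with bottom-row=0; cleared 0 line(s) (total 0); column heights now [3 3 1 1 0 0 0], max=3
Drop 3: I rot1 at col 6 lands with bottom-row=0; cleared 0 line(s) (total 0); column heights now [3 3 1 1 0 0 4], max=4
Drop 4: O rot2 at col 0 lands with bottom-row=3; cleared 0 line(s) (total 0); column heights now [5 5 1 1 0 0 4], max=5

Answer: .......
.......
.......
##.....
##....#
##....#
##....#
####..#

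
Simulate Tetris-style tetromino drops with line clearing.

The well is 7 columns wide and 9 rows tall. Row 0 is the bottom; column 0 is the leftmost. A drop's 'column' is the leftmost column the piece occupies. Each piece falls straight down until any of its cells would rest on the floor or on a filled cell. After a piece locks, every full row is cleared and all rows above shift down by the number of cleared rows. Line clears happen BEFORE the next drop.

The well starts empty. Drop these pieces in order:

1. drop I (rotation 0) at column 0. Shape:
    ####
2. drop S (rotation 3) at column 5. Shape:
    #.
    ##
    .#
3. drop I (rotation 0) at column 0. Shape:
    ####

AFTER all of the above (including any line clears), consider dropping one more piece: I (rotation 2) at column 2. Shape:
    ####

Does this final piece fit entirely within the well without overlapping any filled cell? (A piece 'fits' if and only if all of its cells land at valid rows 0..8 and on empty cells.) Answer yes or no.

Drop 1: I rot0 at col 0 lands with bottom-row=0; cleared 0 line(s) (total 0); column heights now [1 1 1 1 0 0 0], max=1
Drop 2: S rot3 at col 5 lands with bottom-row=0; cleared 0 line(s) (total 0); column heights now [1 1 1 1 0 3 2], max=3
Drop 3: I rot0 at col 0 lands with bottom-row=1; cleared 0 line(s) (total 0); column heights now [2 2 2 2 0 3 2], max=3
Test piece I rot2 at col 2 (width 4): heights before test = [2 2 2 2 0 3 2]; fits = True

Answer: yes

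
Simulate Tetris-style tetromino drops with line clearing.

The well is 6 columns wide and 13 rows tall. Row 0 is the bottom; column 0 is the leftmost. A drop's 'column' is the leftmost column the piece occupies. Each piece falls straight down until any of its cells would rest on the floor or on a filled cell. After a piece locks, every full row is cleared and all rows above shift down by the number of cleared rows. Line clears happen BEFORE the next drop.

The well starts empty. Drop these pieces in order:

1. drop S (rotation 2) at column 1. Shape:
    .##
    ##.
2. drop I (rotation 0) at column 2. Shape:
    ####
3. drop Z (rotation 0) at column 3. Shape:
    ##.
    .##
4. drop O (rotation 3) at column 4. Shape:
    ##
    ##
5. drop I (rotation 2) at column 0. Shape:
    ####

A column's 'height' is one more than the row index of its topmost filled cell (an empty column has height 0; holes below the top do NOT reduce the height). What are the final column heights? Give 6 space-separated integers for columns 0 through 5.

Drop 1: S rot2 at col 1 lands with bottom-row=0; cleared 0 line(s) (total 0); column heights now [0 1 2 2 0 0], max=2
Drop 2: I rot0 at col 2 lands with bottom-row=2; cleared 0 line(s) (total 0); column heights now [0 1 3 3 3 3], max=3
Drop 3: Z rot0 at col 3 lands with bottom-row=3; cleared 0 line(s) (total 0); column heights now [0 1 3 5 5 4], max=5
Drop 4: O rot3 at col 4 lands with bottom-row=5; cleared 0 line(s) (total 0); column heights now [0 1 3 5 7 7], max=7
Drop 5: I rot2 at col 0 lands with bottom-row=5; cleared 1 line(s) (total 1); column heights now [0 1 3 5 6 6], max=6

Answer: 0 1 3 5 6 6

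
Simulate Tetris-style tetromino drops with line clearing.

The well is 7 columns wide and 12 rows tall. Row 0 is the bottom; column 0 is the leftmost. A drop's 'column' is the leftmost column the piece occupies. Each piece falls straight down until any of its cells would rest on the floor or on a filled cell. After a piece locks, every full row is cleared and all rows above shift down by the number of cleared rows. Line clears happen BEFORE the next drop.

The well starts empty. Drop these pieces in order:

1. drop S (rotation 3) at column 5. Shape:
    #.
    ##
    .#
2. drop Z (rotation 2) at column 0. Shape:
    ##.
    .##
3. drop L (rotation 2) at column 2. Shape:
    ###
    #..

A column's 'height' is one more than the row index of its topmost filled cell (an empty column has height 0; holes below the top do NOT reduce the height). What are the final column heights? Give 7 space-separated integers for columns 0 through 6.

Answer: 2 2 3 3 3 3 2

Derivation:
Drop 1: S rot3 at col 5 lands with bottom-row=0; cleared 0 line(s) (total 0); column heights now [0 0 0 0 0 3 2], max=3
Drop 2: Z rot2 at col 0 lands with bottom-row=0; cleared 0 line(s) (total 0); column heights now [2 2 1 0 0 3 2], max=3
Drop 3: L rot2 at col 2 lands with bottom-row=1; cleared 0 line(s) (total 0); column heights now [2 2 3 3 3 3 2], max=3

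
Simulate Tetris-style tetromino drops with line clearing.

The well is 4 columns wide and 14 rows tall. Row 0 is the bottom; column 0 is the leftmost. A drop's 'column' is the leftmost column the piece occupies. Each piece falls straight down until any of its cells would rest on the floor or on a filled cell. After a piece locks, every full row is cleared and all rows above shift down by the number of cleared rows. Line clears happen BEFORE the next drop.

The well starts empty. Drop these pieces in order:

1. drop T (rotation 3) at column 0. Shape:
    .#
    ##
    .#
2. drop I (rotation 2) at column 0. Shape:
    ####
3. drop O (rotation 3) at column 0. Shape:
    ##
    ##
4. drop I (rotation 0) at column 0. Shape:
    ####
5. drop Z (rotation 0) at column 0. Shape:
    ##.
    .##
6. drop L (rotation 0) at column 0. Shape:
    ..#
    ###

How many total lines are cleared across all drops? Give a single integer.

Drop 1: T rot3 at col 0 lands with bottom-row=0; cleared 0 line(s) (total 0); column heights now [2 3 0 0], max=3
Drop 2: I rot2 at col 0 lands with bottom-row=3; cleared 1 line(s) (total 1); column heights now [2 3 0 0], max=3
Drop 3: O rot3 at col 0 lands with bottom-row=3; cleared 0 line(s) (total 1); column heights now [5 5 0 0], max=5
Drop 4: I rot0 at col 0 lands with bottom-row=5; cleared 1 line(s) (total 2); column heights now [5 5 0 0], max=5
Drop 5: Z rot0 at col 0 lands with bottom-row=5; cleared 0 line(s) (total 2); column heights now [7 7 6 0], max=7
Drop 6: L rot0 at col 0 lands with bottom-row=7; cleared 0 line(s) (total 2); column heights now [8 8 9 0], max=9

Answer: 2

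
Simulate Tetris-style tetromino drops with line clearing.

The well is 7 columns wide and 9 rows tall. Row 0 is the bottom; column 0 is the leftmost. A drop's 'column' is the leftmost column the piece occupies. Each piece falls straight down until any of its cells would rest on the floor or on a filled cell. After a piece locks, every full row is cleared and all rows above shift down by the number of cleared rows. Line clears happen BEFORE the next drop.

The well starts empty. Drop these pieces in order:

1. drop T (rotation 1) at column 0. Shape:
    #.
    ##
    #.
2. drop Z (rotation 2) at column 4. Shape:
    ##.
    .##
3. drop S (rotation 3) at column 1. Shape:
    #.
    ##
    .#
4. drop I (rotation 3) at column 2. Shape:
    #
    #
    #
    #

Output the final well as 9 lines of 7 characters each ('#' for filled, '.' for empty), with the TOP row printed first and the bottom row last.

Drop 1: T rot1 at col 0 lands with bottom-row=0; cleared 0 line(s) (total 0); column heights now [3 2 0 0 0 0 0], max=3
Drop 2: Z rot2 at col 4 lands with bottom-row=0; cleared 0 line(s) (total 0); column heights now [3 2 0 0 2 2 1], max=3
Drop 3: S rot3 at col 1 lands with bottom-row=1; cleared 0 line(s) (total 0); column heights now [3 4 3 0 2 2 1], max=4
Drop 4: I rot3 at col 2 lands with bottom-row=3; cleared 0 line(s) (total 0); column heights now [3 4 7 0 2 2 1], max=7

Answer: .......
.......
..#....
..#....
..#....
.##....
###....
###.##.
#....##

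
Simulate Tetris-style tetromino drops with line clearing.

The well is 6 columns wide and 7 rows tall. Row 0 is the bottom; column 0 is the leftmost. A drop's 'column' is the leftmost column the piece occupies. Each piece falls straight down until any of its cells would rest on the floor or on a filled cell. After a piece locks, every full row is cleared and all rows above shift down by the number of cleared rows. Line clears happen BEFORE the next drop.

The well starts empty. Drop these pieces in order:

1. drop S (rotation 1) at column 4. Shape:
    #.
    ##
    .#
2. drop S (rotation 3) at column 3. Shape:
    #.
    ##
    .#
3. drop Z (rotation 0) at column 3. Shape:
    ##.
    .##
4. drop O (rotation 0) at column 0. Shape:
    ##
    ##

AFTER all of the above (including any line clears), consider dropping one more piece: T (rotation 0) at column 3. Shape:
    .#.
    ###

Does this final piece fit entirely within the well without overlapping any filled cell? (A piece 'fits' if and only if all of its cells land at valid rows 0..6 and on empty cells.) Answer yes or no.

Drop 1: S rot1 at col 4 lands with bottom-row=0; cleared 0 line(s) (total 0); column heights now [0 0 0 0 3 2], max=3
Drop 2: S rot3 at col 3 lands with bottom-row=3; cleared 0 line(s) (total 0); column heights now [0 0 0 6 5 2], max=6
Drop 3: Z rot0 at col 3 lands with bottom-row=5; cleared 0 line(s) (total 0); column heights now [0 0 0 7 7 6], max=7
Drop 4: O rot0 at col 0 lands with bottom-row=0; cleared 0 line(s) (total 0); column heights now [2 2 0 7 7 6], max=7
Test piece T rot0 at col 3 (width 3): heights before test = [2 2 0 7 7 6]; fits = False

Answer: no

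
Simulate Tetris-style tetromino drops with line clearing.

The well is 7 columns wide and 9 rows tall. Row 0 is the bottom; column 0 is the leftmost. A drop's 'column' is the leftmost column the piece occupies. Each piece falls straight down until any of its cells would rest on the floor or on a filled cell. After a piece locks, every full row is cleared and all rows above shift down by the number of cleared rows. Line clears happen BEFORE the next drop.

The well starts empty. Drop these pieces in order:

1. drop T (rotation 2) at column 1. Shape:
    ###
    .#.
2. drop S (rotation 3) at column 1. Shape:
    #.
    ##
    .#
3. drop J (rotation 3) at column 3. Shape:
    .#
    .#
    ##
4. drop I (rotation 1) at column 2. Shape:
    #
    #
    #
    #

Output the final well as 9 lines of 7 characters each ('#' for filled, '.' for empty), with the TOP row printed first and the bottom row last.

Drop 1: T rot2 at col 1 lands with bottom-row=0; cleared 0 line(s) (total 0); column heights now [0 2 2 2 0 0 0], max=2
Drop 2: S rot3 at col 1 lands with bottom-row=2; cleared 0 line(s) (total 0); column heights now [0 5 4 2 0 0 0], max=5
Drop 3: J rot3 at col 3 lands with bottom-row=2; cleared 0 line(s) (total 0); column heights now [0 5 4 3 5 0 0], max=5
Drop 4: I rot1 at col 2 lands with bottom-row=4; cleared 0 line(s) (total 0); column heights now [0 5 8 3 5 0 0], max=8

Answer: .......
..#....
..#....
..#....
.##.#..
.##.#..
..###..
.###...
..#....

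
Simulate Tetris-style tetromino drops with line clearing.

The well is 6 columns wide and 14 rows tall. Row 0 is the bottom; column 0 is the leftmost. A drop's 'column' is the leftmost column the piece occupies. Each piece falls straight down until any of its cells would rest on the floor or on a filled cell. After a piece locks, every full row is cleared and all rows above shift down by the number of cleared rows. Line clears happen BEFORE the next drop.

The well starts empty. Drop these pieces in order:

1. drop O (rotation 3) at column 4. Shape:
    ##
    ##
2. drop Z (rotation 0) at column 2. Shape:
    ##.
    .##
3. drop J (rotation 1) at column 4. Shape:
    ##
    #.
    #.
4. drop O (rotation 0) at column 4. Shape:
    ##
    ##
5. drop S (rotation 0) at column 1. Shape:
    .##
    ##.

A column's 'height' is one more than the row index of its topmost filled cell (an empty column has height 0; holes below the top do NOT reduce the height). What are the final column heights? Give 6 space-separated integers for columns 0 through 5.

Answer: 0 5 6 6 8 8

Derivation:
Drop 1: O rot3 at col 4 lands with bottom-row=0; cleared 0 line(s) (total 0); column heights now [0 0 0 0 2 2], max=2
Drop 2: Z rot0 at col 2 lands with bottom-row=2; cleared 0 line(s) (total 0); column heights now [0 0 4 4 3 2], max=4
Drop 3: J rot1 at col 4 lands with bottom-row=3; cleared 0 line(s) (total 0); column heights now [0 0 4 4 6 6], max=6
Drop 4: O rot0 at col 4 lands with bottom-row=6; cleared 0 line(s) (total 0); column heights now [0 0 4 4 8 8], max=8
Drop 5: S rot0 at col 1 lands with bottom-row=4; cleared 0 line(s) (total 0); column heights now [0 5 6 6 8 8], max=8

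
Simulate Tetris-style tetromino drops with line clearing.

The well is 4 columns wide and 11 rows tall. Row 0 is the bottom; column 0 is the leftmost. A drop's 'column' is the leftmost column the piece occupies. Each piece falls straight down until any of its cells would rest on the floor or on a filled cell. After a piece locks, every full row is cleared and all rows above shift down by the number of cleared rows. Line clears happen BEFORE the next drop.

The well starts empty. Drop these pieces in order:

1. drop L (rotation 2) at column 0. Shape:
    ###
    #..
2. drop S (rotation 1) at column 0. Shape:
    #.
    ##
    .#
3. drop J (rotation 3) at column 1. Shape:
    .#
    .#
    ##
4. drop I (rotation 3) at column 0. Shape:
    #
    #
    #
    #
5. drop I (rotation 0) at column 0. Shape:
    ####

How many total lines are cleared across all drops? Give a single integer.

Drop 1: L rot2 at col 0 lands with bottom-row=0; cleared 0 line(s) (total 0); column heights now [2 2 2 0], max=2
Drop 2: S rot1 at col 0 lands with bottom-row=2; cleared 0 line(s) (total 0); column heights now [5 4 2 0], max=5
Drop 3: J rot3 at col 1 lands with bottom-row=4; cleared 0 line(s) (total 0); column heights now [5 5 7 0], max=7
Drop 4: I rot3 at col 0 lands with bottom-row=5; cleared 0 line(s) (total 0); column heights now [9 5 7 0], max=9
Drop 5: I rot0 at col 0 lands with bottom-row=9; cleared 1 line(s) (total 1); column heights now [9 5 7 0], max=9

Answer: 1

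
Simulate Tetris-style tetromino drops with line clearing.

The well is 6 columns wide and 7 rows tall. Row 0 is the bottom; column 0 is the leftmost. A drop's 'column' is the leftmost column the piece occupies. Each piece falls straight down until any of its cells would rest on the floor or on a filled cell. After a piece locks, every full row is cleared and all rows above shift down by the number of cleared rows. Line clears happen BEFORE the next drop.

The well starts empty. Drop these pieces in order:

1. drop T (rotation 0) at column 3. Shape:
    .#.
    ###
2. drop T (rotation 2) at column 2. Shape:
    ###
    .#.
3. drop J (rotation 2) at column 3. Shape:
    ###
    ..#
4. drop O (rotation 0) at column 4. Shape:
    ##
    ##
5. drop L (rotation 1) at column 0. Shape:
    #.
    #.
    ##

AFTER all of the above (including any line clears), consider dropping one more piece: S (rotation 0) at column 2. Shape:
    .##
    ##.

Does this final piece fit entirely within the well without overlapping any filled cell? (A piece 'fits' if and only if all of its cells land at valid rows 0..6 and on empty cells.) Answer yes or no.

Drop 1: T rot0 at col 3 lands with bottom-row=0; cleared 0 line(s) (total 0); column heights now [0 0 0 1 2 1], max=2
Drop 2: T rot2 at col 2 lands with bottom-row=1; cleared 0 line(s) (total 0); column heights now [0 0 3 3 3 1], max=3
Drop 3: J rot2 at col 3 lands with bottom-row=2; cleared 0 line(s) (total 0); column heights now [0 0 3 4 4 4], max=4
Drop 4: O rot0 at col 4 lands with bottom-row=4; cleared 0 line(s) (total 0); column heights now [0 0 3 4 6 6], max=6
Drop 5: L rot1 at col 0 lands with bottom-row=0; cleared 0 line(s) (total 0); column heights now [3 1 3 4 6 6], max=6
Test piece S rot0 at col 2 (width 3): heights before test = [3 1 3 4 6 6]; fits = True

Answer: yes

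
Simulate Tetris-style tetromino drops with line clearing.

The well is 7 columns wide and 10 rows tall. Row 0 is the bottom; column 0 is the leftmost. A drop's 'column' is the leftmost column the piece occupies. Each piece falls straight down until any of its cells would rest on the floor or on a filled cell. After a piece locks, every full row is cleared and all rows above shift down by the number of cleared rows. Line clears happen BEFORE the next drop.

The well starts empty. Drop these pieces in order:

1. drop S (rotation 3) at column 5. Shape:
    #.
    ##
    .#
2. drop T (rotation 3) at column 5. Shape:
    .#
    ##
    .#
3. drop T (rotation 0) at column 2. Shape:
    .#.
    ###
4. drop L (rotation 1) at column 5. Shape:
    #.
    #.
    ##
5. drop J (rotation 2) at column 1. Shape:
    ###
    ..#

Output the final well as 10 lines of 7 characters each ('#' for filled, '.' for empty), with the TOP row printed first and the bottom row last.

Drop 1: S rot3 at col 5 lands with bottom-row=0; cleared 0 line(s) (total 0); column heights now [0 0 0 0 0 3 2], max=3
Drop 2: T rot3 at col 5 lands with bottom-row=2; cleared 0 line(s) (total 0); column heights now [0 0 0 0 0 4 5], max=5
Drop 3: T rot0 at col 2 lands with bottom-row=0; cleared 0 line(s) (total 0); column heights now [0 0 1 2 1 4 5], max=5
Drop 4: L rot1 at col 5 lands with bottom-row=5; cleared 0 line(s) (total 0); column heights now [0 0 1 2 1 8 6], max=8
Drop 5: J rot2 at col 1 lands with bottom-row=2; cleared 0 line(s) (total 0); column heights now [0 4 4 4 1 8 6], max=8

Answer: .......
.......
.....#.
.....#.
.....##
......#
.###.##
...#.##
...#.##
..###.#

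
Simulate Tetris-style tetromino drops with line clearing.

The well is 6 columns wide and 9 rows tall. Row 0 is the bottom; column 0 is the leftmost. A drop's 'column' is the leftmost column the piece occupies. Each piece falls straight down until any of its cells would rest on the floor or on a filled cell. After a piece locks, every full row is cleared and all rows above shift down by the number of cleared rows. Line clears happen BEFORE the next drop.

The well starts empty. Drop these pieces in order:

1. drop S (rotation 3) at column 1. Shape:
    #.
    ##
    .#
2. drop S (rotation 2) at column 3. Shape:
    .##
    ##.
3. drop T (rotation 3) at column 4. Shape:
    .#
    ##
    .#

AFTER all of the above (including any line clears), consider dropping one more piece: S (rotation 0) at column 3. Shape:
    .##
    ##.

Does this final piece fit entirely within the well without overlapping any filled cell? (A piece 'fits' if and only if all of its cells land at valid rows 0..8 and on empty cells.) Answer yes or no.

Drop 1: S rot3 at col 1 lands with bottom-row=0; cleared 0 line(s) (total 0); column heights now [0 3 2 0 0 0], max=3
Drop 2: S rot2 at col 3 lands with bottom-row=0; cleared 0 line(s) (total 0); column heights now [0 3 2 1 2 2], max=3
Drop 3: T rot3 at col 4 lands with bottom-row=2; cleared 0 line(s) (total 0); column heights now [0 3 2 1 4 5], max=5
Test piece S rot0 at col 3 (width 3): heights before test = [0 3 2 1 4 5]; fits = True

Answer: yes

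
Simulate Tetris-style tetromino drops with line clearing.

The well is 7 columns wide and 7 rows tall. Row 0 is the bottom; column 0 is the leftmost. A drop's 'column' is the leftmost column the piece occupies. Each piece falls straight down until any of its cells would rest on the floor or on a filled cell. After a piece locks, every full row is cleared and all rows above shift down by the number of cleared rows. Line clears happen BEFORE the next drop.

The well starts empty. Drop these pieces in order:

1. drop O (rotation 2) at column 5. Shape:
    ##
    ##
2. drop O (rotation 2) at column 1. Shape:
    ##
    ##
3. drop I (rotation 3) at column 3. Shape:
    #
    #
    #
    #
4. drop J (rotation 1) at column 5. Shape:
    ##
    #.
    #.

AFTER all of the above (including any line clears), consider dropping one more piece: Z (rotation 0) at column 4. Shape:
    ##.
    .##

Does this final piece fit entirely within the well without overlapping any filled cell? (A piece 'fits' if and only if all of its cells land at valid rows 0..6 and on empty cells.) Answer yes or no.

Answer: yes

Derivation:
Drop 1: O rot2 at col 5 lands with bottom-row=0; cleared 0 line(s) (total 0); column heights now [0 0 0 0 0 2 2], max=2
Drop 2: O rot2 at col 1 lands with bottom-row=0; cleared 0 line(s) (total 0); column heights now [0 2 2 0 0 2 2], max=2
Drop 3: I rot3 at col 3 lands with bottom-row=0; cleared 0 line(s) (total 0); column heights now [0 2 2 4 0 2 2], max=4
Drop 4: J rot1 at col 5 lands with bottom-row=2; cleared 0 line(s) (total 0); column heights now [0 2 2 4 0 5 5], max=5
Test piece Z rot0 at col 4 (width 3): heights before test = [0 2 2 4 0 5 5]; fits = True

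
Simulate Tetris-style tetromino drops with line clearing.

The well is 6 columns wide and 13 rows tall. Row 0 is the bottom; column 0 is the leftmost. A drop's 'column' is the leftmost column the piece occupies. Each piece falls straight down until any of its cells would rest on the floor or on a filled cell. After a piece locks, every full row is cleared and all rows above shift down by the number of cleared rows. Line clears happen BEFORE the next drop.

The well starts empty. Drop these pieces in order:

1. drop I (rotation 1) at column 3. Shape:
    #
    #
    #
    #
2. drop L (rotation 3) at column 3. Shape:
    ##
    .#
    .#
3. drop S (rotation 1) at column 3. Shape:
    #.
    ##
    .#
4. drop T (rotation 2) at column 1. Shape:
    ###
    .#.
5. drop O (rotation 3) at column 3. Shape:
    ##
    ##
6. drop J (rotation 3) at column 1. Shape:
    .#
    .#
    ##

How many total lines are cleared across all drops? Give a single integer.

Answer: 0

Derivation:
Drop 1: I rot1 at col 3 lands with bottom-row=0; cleared 0 line(s) (total 0); column heights now [0 0 0 4 0 0], max=4
Drop 2: L rot3 at col 3 lands with bottom-row=2; cleared 0 line(s) (total 0); column heights now [0 0 0 5 5 0], max=5
Drop 3: S rot1 at col 3 lands with bottom-row=5; cleared 0 line(s) (total 0); column heights now [0 0 0 8 7 0], max=8
Drop 4: T rot2 at col 1 lands with bottom-row=7; cleared 0 line(s) (total 0); column heights now [0 9 9 9 7 0], max=9
Drop 5: O rot3 at col 3 lands with bottom-row=9; cleared 0 line(s) (total 0); column heights now [0 9 9 11 11 0], max=11
Drop 6: J rot3 at col 1 lands with bottom-row=9; cleared 0 line(s) (total 0); column heights now [0 10 12 11 11 0], max=12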